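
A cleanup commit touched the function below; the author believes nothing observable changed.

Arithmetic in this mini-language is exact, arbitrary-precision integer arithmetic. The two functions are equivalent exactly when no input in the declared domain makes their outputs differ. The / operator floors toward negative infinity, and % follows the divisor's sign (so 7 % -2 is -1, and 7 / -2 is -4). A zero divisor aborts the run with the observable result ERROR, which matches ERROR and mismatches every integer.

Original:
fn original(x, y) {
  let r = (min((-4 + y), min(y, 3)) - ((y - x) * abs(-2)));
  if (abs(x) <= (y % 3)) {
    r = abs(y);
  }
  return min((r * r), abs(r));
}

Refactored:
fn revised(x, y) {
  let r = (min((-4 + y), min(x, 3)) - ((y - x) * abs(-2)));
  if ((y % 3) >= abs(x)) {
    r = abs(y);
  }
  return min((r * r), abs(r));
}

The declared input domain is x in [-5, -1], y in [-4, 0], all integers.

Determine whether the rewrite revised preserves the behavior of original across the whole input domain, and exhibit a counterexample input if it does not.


The rewrite breaks on x=-5, y=0, where the results are 14 and 15.
original: r = -14; (abs(x) <= (y % 3)) -> false; return 14
revised: r = -15; ((y % 3) >= abs(x)) -> false; return 15
verdict: not equivalent; witness: x=-5, y=0


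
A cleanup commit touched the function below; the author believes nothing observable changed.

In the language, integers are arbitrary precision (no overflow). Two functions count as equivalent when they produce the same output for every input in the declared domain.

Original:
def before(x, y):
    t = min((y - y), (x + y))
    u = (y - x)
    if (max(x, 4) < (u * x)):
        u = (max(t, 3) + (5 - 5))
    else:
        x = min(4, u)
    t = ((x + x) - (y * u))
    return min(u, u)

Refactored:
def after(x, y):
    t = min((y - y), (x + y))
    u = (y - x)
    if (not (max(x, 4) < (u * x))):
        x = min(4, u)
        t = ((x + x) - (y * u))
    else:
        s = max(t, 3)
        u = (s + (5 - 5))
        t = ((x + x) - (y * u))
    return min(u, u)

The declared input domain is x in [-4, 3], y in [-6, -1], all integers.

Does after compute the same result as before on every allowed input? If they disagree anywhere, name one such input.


Changes here: local variable names differ; also arithmetic usage differs; also statement counts differ; also boolean connective usage differs; the full 48-point sweep finds no disagreement.
verdict: equivalent


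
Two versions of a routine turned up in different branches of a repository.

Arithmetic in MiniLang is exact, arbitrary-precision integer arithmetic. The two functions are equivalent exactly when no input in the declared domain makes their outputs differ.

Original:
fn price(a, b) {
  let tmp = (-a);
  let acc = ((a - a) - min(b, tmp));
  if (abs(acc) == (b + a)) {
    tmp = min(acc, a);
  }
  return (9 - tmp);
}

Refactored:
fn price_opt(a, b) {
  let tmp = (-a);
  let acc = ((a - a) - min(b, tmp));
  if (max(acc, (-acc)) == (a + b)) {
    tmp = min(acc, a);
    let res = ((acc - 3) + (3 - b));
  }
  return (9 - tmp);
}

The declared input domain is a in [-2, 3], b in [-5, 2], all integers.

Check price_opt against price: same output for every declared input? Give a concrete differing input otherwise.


Whatever the rewrite altered, no input in the stated domain can expose a difference.
One worked example (a=2, b=-5) — price: tmp=-2, then acc=5, then (abs(acc) == (b + a)) is false, then returns 11; price_opt: tmp=-2, then acc=5, then (max(acc, (-acc)) == (a + b)) is false, then returns 11; agreement on 11.
Sweeping the whole domain (48 inputs) finds no disagreement.
verdict: equivalent


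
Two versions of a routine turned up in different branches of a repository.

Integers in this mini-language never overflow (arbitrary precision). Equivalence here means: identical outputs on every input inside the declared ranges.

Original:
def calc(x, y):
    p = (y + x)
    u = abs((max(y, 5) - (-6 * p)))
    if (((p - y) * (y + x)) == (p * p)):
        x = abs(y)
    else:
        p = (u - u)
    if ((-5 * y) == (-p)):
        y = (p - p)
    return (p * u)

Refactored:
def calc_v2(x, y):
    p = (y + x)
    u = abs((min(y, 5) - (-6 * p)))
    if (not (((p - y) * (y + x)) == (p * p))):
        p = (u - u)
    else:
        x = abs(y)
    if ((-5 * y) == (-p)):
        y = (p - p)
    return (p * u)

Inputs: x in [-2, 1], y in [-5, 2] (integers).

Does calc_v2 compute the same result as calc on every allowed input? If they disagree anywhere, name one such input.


These are not equivalent — on x=-2, y=0 the outputs split (-14 vs -24).
calc: p := -2 | u := 7 | (((p - y) * (y + x)) == (p * p)): true | x := 0 | ((-5 * y) == (-p)): false | result -14
calc_v2: p := -2 | u := 12 | (not (((p - y) * (y + x)) == (p * p))): false | x := 0 | ((-5 * y) == (-p)): false | result -24
verdict: not equivalent; witness: x=-2, y=0


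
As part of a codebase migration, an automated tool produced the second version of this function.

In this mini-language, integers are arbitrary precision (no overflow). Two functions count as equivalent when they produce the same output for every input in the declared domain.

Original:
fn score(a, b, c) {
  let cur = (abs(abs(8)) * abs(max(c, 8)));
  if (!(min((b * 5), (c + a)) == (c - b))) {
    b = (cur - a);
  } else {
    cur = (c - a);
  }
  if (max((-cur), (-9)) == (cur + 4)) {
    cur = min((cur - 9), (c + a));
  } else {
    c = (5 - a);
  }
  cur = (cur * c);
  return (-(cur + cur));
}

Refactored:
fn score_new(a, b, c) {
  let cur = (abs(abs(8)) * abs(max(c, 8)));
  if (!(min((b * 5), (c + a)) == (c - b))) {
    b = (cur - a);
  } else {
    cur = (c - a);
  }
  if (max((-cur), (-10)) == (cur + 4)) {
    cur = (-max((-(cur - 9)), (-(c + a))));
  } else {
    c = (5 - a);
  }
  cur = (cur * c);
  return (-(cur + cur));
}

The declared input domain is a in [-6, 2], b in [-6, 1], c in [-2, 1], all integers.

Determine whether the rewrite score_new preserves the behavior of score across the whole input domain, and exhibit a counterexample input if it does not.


Equivalent. The one real change (`9` became `10`) has no effect anywhere in the declared ranges.
An exhaustive pass over the 288 declared inputs shows identical outputs.
One worked example (a=-4, b=0, c=-2) — score: cur becomes 64; next (!(min((b * 5), (c + a)) == (c - b))) evaluates to true; next b becomes 68; next (max((-cur), (-9)) == (cur + 4)) evaluates to false; next c becomes 9; next cur becomes 576; next final value -1152; score_new: cur becomes 64; next (!(min((b * 5), (c + a)) == (c - b))) evaluates to true; next b becomes 68; next (max((-cur), (-10)) == (cur + 4)) evaluates to false; next c becomes 9; next cur becomes 576; next final value -1152; agreement on -1152.
verdict: equivalent


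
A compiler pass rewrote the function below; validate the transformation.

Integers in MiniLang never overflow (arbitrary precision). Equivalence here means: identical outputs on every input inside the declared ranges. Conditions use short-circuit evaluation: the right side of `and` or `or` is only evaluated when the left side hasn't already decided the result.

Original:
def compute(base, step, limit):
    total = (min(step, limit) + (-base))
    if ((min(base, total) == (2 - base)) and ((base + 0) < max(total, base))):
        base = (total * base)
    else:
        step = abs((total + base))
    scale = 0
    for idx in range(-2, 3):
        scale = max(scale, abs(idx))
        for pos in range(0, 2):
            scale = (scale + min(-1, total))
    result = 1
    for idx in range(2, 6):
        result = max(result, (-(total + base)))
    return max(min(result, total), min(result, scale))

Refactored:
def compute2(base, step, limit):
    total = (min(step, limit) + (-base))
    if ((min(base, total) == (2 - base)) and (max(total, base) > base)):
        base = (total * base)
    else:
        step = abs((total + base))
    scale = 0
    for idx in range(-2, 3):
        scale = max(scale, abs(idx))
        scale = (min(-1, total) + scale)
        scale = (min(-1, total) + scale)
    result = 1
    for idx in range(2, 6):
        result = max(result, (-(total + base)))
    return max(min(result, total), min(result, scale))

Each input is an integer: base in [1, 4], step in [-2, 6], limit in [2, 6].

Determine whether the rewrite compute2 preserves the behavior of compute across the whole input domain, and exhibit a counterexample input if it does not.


Side by side, the visible changes include: local variable names differ, plus loop structure differs, plus min/max/abs usage differs, plus comparison usage differs, plus constant usage differs.
Spot check at base=1, step=3, limit=4 — compute: total=2, then ((min(base, total) == (2 - base)) and ((base + 0) < max(total, base))) is true, then base=2, then scale=0, then (idx=-2), then scale=2, then (pos=0), then scale=1, then (pos=1), then scale=0, then (idx=-1), then scale=1, then (pos=0), then scale=0, then (pos=1), then scale=-1, then (idx=0), then scale=0, then (pos=0), then scale=-1, then (pos=1), then scale=-2, then (idx=1), then scale=1, then (pos=0), then scale=0, then (pos=1), then scale=-1, then (idx=2), then scale=2, then (pos=0), then scale=1, then (pos=1), then scale=0, then result=1, then (idx=2), then result=1, then (idx=3), then result=1, then (idx=4), then result=1, then (idx=5), then result=1, then returns 1. compute2: total=2, then ((min(base, total) == (2 - base)) and (max(total, base) > base)) is true, then base=2, then scale=0, then (idx=-2), then scale=2, then scale=1, then scale=0, then (idx=-1), then scale=1, then scale=0, then scale=-1, then (idx=0), then scale=0, then scale=-1, then scale=-2, then (idx=1), then scale=1, then scale=0, then scale=-1, then (idx=2), then scale=2, then scale=1, then scale=0, then result=1, then (idx=2), then result=1, then (idx=3), then result=1, then (idx=4), then result=1, then (idx=5), then result=1, then returns 1. Both give 1.
Every one of the 180 inputs gives matching results.
verdict: equivalent


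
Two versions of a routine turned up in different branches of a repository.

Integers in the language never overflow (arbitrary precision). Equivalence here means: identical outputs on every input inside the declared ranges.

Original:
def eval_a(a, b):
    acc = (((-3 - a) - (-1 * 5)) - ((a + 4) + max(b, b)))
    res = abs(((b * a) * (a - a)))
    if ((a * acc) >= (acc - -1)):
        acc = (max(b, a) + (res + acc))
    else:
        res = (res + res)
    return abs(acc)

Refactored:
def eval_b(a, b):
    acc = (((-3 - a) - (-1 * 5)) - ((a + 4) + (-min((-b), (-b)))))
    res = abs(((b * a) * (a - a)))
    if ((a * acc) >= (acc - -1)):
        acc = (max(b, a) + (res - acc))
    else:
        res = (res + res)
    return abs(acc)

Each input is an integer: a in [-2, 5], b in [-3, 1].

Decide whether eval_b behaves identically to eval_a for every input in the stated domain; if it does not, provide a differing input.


Run the pair on a=-1, b=1.
eval_a: acc=-1, then res=0, then ((a * acc) >= (acc - -1)) is true, then acc=0, then returns 0
eval_b: acc=-1, then res=0, then ((a * acc) >= (acc - -1)) is true, then acc=2, then returns 2
0 vs 2 — the two versions disagree here.
verdict: not equivalent; witness: a=-1, b=1


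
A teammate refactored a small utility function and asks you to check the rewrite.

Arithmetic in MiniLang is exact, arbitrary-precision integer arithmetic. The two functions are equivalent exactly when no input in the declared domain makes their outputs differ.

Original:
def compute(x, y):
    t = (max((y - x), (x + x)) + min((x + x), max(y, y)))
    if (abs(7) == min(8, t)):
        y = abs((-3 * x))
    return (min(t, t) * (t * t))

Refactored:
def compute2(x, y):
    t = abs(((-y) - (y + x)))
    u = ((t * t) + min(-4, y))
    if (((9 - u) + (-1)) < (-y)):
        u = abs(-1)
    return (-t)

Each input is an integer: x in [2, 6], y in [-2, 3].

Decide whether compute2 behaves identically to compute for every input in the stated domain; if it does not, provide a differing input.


There is a counterexample at x=2, y=-2: 8 on one side, -2 on the other.
compute: t becomes 2; next (abs(7) == min(8, t)) evaluates to false; next final value 8
compute2: t becomes 2; next u becomes 0; next (((9 - u) + (-1)) < (-y)) evaluates to false; next final value -2
verdict: not equivalent; witness: x=2, y=-2


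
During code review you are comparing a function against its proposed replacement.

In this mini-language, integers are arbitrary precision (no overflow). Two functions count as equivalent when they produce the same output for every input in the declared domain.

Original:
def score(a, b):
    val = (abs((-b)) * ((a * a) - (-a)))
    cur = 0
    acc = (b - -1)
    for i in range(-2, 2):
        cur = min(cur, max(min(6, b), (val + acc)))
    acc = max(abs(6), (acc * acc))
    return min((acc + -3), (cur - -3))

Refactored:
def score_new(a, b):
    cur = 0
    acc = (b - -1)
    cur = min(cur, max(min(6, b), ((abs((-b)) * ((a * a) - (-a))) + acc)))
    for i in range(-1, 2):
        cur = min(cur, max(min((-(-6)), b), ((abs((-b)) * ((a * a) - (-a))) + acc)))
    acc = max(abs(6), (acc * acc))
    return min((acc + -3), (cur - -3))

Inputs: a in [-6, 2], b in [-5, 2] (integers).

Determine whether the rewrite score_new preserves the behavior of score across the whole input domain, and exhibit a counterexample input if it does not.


Equivalent — the differences include min/max/abs usage differs, plus constant usage differs, plus loop structure differs, plus local variable names differ, plus arithmetic usage differs, yet no declared input distinguishes the two.
As a probe, take a=-4, b=-3: score runs val=36, then cur=0, then acc=-2, then (i=-2), then cur=0, then (i=-1), then cur=0, then (i=0), then cur=0, then (i=1), then cur=0, then acc=6, then returns 3; score_new runs cur=0, then acc=-2, then cur=0, then (i=-1), then cur=0, then (i=0), then cur=0, then (i=1), then cur=0, then acc=6, then returns 3; both end at 3.
Across all 72 domain points the two functions coincide.
verdict: equivalent


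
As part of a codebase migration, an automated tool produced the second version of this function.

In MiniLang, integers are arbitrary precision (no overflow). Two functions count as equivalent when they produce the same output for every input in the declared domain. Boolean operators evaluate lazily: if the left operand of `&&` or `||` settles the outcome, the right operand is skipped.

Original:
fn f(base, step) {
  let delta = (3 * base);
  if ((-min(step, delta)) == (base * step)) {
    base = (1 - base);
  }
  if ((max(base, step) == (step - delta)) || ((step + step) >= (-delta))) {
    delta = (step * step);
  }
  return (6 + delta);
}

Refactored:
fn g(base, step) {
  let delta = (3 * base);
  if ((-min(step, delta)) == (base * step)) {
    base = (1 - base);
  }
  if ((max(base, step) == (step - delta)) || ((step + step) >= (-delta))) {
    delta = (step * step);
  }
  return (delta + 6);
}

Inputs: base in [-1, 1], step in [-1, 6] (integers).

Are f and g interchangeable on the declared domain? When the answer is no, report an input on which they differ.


Equivalent — the differences include same computation, different form, yet no declared input distinguishes the two.
One worked example (base=-1, step=4) — f: delta becomes -3; next ((-min(step, delta)) == (base * step)) evaluates to false; next ((max(base, step) == (step - delta)) || ((step + step) >= (-delta))) evaluates to true; next delta becomes 16; next final value 22; g: delta becomes -3; next ((-min(step, delta)) == (base * step)) evaluates to false; next ((max(base, step) == (step - delta)) || ((step + step) >= (-delta))) evaluates to true; next delta becomes 16; next final value 22; agreement on 22.
An exhaustive pass over the 24 declared inputs shows identical outputs.
verdict: equivalent


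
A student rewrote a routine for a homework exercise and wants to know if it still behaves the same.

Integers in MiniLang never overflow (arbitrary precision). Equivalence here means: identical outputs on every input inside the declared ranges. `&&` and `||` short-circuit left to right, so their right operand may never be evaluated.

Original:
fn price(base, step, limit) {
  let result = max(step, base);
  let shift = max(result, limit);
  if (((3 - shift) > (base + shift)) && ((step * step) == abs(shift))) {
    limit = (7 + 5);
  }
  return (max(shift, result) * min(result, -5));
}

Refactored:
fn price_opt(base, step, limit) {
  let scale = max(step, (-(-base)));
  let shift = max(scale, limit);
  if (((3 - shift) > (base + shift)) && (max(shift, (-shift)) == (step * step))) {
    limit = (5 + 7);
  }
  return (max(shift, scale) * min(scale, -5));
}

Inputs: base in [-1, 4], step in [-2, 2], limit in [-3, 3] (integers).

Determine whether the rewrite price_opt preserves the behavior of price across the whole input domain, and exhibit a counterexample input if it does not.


This is a faithful refactor — min/max/abs usage differs, plus local variable names differ, but the computed results match everywhere.
One worked example (base=0, step=1, limit=2) — price: result = 1; shift = 2; (((3 - shift) > (base + shift)) && ((step * step) == abs(shift))) -> false; return -10; price_opt: scale = 1; shift = 2; (((3 - shift) > (base + shift)) && (max(shift, (-shift)) == (step * step))) -> false; return -10; agreement on -10.
An exhaustive pass over the 210 declared inputs shows identical outputs.
verdict: equivalent


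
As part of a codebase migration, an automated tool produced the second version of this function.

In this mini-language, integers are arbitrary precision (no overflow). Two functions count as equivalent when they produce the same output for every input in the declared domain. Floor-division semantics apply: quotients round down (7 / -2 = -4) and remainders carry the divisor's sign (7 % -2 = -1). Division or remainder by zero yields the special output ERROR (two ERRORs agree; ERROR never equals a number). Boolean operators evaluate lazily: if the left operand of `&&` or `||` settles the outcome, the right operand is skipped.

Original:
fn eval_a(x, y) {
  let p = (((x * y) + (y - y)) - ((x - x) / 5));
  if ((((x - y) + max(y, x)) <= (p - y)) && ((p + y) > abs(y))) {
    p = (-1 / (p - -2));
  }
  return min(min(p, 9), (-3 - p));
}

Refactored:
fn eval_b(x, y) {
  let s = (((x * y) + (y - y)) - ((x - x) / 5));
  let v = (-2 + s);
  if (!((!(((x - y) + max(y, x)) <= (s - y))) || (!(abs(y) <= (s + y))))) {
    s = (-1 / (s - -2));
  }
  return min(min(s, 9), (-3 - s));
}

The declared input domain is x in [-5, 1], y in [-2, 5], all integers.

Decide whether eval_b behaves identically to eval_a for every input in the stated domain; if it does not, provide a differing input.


Try x=-5, y=0.
eval_a: p = 0; ((((x - y) + max(y, x)) <= (p - y)) && ((p + y) > abs(y))) -> false; return -3
eval_b: s = 0; v = -2; (!((!(((x - y) + max(y, x)) <= (s - y))) || (!(abs(y) <= (s + y))))) -> true; s = -1; return -2
-3 != -2, so the rewrite changes behavior.
verdict: not equivalent; witness: x=-5, y=0


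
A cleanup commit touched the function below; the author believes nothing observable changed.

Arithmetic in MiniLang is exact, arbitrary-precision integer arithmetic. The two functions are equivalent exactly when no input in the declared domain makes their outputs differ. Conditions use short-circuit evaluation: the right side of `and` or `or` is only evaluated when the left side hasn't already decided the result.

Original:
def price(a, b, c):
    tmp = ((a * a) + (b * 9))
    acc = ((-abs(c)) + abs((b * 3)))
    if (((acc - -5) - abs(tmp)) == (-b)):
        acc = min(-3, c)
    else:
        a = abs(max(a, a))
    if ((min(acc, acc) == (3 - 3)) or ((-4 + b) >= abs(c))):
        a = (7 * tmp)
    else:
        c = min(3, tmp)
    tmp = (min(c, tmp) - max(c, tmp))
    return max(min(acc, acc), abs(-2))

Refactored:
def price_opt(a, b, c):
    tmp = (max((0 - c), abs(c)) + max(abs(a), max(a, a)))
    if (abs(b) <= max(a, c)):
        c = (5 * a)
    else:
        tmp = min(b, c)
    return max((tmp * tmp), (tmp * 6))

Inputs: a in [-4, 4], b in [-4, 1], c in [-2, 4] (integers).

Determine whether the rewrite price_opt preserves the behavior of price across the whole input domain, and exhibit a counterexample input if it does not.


Not equivalent: a=-4, b=-4, c=-2 separates them (10 vs 16).
price: tmp := -20 | acc := 10 | (((acc - -5) - abs(tmp)) == (-b)): false | a := 4 | ((min(acc, acc) == (3 - 3)) or ((-4 + b) >= abs(c))): false | c := -20 | tmp := 0 | result 10
price_opt: tmp := 6 | (abs(b) <= max(a, c)): false | tmp := -4 | result 16
verdict: not equivalent; witness: a=-4, b=-4, c=-2


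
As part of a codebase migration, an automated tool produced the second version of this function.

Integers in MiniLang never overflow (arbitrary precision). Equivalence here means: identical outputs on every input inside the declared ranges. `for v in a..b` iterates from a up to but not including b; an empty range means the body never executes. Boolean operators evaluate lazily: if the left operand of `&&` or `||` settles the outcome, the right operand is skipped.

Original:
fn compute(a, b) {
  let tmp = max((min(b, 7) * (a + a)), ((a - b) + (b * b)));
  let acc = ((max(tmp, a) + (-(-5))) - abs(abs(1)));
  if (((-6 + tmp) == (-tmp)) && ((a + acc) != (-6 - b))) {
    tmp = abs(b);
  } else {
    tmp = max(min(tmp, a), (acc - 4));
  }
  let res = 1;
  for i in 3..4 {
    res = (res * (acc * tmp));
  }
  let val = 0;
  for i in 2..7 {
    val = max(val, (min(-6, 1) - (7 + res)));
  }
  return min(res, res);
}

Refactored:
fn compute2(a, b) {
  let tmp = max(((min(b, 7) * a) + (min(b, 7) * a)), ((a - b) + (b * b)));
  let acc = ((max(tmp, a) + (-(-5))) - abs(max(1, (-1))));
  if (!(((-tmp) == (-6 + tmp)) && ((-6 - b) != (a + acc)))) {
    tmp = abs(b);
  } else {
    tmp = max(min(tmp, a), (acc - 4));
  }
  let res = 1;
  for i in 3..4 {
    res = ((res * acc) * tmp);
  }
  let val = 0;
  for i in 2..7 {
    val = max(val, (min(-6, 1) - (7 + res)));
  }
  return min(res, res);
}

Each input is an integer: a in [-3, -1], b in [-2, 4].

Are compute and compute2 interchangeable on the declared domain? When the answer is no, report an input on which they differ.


Run the pair on a=-3, b=-2.
compute: tmp := 12 | acc := 16 | (((-6 + tmp) == (-tmp)) && ((a + acc) != (-6 - b))): false | tmp := 12 | res := 1 | iter i=3: | res := 192 | val := 0 | iter i=2: | val := 0 | iter i=3: | val := 0 | iter i=4: | val := 0 | iter i=5: | val := 0 | iter i=6: | val := 0 | result 192
compute2: tmp := 12 | acc := 16 | (!(((-tmp) == (-6 + tmp)) && ((-6 - b) != (a + acc)))): true | tmp := 2 | res := 1 | iter i=3: | res := 32 | val := 0 | iter i=2: | val := 0 | iter i=3: | val := 0 | iter i=4: | val := 0 | iter i=5: | val := 0 | iter i=6: | val := 0 | result 32
192 vs 32 — the two versions disagree here.
verdict: not equivalent; witness: a=-3, b=-2


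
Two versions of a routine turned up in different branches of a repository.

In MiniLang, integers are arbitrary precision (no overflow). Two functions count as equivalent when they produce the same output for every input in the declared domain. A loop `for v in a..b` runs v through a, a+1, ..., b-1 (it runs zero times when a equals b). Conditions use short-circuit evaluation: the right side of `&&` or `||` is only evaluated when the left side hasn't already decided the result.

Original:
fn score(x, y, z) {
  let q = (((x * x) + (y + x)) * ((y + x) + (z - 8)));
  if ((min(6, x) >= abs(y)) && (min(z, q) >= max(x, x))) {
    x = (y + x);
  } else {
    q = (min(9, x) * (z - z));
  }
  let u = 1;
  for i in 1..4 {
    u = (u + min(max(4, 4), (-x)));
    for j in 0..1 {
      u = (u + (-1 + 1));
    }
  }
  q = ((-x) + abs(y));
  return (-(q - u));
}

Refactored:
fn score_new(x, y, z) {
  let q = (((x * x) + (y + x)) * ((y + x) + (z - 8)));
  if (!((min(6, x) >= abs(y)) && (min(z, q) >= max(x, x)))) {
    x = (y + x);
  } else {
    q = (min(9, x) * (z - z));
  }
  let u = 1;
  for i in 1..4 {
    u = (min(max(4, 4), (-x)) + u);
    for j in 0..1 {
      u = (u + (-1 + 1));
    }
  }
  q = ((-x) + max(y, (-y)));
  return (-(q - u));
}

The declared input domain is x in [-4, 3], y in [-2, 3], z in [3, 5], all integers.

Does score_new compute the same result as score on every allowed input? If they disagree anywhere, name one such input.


There is a counterexample at x=-4, y=-2, z=3: 7 on one side, 5 on the other.
score: q := -110 | ((min(6, x) >= abs(y)) && (min(z, q) >= max(x, x))): false | q := 0 | u := 1 | iter i=1: | u := 5 | iter j=0: | u := 5 | iter i=2: | u := 9 | iter j=0: | u := 9 | iter i=3: | u := 13 | iter j=0: | u := 13 | q := 6 | result 7
score_new: q := -110 | (!((min(6, x) >= abs(y)) && (min(z, q) >= max(x, x)))): true | x := -6 | u := 1 | iter i=1: | u := 5 | iter j=0: | u := 5 | iter i=2: | u := 9 | iter j=0: | u := 9 | iter i=3: | u := 13 | iter j=0: | u := 13 | q := 8 | result 5
verdict: not equivalent; witness: x=-4, y=-2, z=3


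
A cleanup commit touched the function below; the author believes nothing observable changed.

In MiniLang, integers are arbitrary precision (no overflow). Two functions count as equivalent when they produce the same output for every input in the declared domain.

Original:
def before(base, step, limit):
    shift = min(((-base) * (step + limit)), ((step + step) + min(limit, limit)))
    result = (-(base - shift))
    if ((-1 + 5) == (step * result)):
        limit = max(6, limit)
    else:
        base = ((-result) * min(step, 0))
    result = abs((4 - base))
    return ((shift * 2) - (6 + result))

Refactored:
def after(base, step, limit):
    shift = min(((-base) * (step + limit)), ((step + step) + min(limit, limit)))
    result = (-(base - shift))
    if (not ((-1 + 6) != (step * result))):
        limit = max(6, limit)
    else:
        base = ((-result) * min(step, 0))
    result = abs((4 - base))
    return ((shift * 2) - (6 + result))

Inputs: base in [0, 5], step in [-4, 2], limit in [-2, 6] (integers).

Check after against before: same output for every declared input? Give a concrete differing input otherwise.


base=0, step=-2, limit=2 yields -14 from before but -18 from after.
verdict: not equivalent; witness: base=0, step=-2, limit=2


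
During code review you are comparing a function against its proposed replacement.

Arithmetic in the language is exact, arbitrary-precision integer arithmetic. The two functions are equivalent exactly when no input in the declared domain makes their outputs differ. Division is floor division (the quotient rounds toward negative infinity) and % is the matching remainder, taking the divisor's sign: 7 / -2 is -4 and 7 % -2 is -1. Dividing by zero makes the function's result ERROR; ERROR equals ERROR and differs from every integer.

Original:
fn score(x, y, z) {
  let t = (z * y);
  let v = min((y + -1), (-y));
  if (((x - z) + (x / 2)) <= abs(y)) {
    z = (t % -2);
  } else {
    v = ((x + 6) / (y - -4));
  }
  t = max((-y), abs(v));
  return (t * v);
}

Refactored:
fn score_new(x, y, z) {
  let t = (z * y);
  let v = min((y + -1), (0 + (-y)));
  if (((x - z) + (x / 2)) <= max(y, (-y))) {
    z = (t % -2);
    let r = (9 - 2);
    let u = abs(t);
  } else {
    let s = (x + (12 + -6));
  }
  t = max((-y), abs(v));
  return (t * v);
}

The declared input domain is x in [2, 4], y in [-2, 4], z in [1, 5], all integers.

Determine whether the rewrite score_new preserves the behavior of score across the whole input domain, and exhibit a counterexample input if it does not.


Not equivalent: x=2, y=-1, z=1 separates them (4 vs -4).
score: t = -1; v = -2; (((x - z) + (x / 2)) <= abs(y)) -> false; v = 2; t = 2; return 4
score_new: t = -1; v = -2; (((x - z) + (x / 2)) <= max(y, (-y))) -> false; s = 8; t = 2; return -4
verdict: not equivalent; witness: x=2, y=-1, z=1


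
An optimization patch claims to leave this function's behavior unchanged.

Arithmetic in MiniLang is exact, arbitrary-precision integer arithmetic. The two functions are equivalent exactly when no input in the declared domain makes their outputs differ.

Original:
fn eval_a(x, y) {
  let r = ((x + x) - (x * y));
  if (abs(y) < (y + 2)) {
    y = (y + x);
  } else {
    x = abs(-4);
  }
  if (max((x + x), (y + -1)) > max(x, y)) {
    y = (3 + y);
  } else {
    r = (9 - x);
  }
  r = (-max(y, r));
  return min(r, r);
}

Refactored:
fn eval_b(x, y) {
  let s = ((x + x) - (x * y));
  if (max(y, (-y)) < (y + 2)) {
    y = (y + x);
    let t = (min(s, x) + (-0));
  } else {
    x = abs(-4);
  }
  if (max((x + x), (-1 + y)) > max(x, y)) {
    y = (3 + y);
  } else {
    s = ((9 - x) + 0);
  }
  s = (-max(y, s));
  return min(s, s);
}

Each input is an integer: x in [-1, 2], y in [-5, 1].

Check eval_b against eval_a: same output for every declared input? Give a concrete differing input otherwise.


The one real change (`-1` became `0`) has no effect anywhere in the declared ranges.
Spot check at x=2, y=-5 — eval_a: r = 14; (abs(y) < (y + 2)) -> false; x = 4; (max((x + x), (y + -1)) > max(x, y)) -> true; y = -2; r = -14; return -14. eval_b: s = 14; (max(y, (-y)) < (y + 2)) -> false; x = 4; (max((x + x), (-1 + y)) > max(x, y)) -> true; y = -2; s = -14; return -14. Both give -14.
Sweeping the whole domain (28 inputs) finds no disagreement.
verdict: equivalent


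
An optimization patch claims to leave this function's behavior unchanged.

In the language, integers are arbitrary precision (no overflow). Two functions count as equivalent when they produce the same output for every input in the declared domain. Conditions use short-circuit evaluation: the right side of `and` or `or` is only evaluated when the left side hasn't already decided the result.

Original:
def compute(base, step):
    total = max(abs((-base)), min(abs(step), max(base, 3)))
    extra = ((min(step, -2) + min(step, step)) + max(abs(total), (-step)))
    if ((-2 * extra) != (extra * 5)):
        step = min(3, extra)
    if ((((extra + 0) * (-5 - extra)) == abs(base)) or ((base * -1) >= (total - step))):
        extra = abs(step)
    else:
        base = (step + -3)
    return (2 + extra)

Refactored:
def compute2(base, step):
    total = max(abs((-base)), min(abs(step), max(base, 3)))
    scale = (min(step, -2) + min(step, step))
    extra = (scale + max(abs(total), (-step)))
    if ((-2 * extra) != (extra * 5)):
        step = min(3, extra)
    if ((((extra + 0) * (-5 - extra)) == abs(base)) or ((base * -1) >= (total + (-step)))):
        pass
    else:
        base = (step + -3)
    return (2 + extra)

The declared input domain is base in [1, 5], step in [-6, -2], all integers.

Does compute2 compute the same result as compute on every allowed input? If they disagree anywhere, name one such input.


On input base=4, step=-4, compute returns 6 while compute2 returns -2.
verdict: not equivalent; witness: base=4, step=-4


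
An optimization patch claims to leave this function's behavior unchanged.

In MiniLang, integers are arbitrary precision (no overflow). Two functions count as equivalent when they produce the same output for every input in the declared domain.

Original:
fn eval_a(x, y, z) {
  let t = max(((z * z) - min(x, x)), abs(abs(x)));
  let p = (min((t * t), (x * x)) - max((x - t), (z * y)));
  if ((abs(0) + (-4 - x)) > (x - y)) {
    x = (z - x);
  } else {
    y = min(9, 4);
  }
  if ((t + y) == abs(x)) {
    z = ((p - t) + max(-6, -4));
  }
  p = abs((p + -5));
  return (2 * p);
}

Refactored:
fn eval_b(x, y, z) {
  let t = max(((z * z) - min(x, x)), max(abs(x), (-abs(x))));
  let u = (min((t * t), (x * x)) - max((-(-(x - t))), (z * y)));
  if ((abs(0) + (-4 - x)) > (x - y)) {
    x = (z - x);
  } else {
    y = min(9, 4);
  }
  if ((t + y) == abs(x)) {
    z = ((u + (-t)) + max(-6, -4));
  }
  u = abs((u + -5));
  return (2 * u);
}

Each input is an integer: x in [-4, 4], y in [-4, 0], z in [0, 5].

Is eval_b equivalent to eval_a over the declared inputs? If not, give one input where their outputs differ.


Differences: local variable names differ, plus min/max/abs usage differs, plus arithmetic usage differs — yet all 270 inputs agree.
verdict: equivalent


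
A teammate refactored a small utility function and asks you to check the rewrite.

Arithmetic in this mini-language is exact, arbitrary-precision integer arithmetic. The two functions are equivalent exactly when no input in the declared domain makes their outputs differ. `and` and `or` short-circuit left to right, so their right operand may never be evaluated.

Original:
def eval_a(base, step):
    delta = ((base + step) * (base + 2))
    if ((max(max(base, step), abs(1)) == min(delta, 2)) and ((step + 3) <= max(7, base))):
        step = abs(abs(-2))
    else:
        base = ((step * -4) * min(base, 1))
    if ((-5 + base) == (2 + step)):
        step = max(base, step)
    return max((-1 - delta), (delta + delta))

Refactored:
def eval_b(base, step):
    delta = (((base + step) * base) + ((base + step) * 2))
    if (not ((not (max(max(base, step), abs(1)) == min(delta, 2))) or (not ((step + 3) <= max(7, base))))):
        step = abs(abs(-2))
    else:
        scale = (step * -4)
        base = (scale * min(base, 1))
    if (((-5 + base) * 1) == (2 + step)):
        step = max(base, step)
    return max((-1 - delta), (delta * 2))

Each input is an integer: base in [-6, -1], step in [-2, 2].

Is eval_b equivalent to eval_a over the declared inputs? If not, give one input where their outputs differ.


Reading the diff, among the changes: statement counts differ; and constant usage differs; and boolean connective usage differs; and arithmetic usage differs; and local variable names differ.
One worked example (base=-3, step=1) — eval_a: delta = 2; ((max(max(base, step), abs(1)) == min(delta, 2)) and ((step + 3) <= max(7, base))) -> false; base = 12; ((-5 + base) == (2 + step)) -> false; return 4; eval_b: delta = 2; (not ((not (max(max(base, step), abs(1)) == min(delta, 2))) or (not ((step + 3) <= max(7, base))))) -> false; scale = -4; base = 12; (((-5 + base) * 1) == (2 + step)) -> false; return 4; agreement on 4.
Every one of the 30 inputs gives matching results.
verdict: equivalent


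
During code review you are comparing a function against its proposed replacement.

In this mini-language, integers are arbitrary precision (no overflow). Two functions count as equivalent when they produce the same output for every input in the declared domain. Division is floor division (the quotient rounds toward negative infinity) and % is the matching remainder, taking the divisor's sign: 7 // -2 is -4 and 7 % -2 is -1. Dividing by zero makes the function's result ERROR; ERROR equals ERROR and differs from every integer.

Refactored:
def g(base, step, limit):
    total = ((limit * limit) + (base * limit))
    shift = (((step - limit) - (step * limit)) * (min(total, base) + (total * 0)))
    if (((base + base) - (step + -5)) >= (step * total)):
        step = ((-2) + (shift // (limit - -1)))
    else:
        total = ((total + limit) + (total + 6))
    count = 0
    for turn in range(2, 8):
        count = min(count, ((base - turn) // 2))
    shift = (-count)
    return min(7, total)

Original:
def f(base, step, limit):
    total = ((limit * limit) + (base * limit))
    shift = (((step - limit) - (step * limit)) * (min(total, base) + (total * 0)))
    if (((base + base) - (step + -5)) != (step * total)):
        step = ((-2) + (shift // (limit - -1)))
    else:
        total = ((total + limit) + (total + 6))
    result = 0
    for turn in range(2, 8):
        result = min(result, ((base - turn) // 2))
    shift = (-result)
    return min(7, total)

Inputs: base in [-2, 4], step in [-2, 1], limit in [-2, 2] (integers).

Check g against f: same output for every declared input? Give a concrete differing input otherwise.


Run the pair on base=-2, step=1, limit=-1.
f: total := 3 | shift := -6 | (((base + base) - (step + -5)) != (step * total)): true | divide-by-zero, output ERROR
g: total := 3 | shift := -6 | (((base + base) - (step + -5)) >= (step * total)): false | total := 11 | count := 0 | iter turn=2: | count := -2 | iter turn=3: | count := -3 | iter turn=4: | count := -3 | iter turn=5: | count := -4 | iter turn=6: | count := -4 | iter turn=7: | count := -5 | shift := 5 | result 7
ERROR != 7, so the rewrite changes behavior.
verdict: not equivalent; witness: base=-2, step=1, limit=-1


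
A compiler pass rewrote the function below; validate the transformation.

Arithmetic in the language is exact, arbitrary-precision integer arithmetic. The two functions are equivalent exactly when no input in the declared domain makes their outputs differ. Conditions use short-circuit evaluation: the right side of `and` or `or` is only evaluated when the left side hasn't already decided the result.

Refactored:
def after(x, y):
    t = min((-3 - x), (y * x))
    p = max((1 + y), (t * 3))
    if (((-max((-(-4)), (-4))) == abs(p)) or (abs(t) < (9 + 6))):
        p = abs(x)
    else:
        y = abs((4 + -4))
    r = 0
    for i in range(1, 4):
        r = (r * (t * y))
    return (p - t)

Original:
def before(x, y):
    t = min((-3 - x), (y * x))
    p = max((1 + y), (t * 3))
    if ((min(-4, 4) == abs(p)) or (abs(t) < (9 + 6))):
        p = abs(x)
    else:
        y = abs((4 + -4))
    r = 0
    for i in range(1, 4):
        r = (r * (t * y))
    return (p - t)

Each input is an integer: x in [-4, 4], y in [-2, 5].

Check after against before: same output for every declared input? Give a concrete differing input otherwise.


This is a faithful refactor — min/max/abs usage differs, but the computed results match everywhere.
One worked example (x=3, y=0) — before: t := -6 | p := 1 | ((min(-4, 4) == abs(p)) or (abs(t) < (9 + 6))): true | p := 3 | r := 0 | iter i=1: | r := 0 | iter i=2: | r := 0 | iter i=3: | r := 0 | result 9; after: t := -6 | p := 1 | (((-max((-(-4)), (-4))) == abs(p)) or (abs(t) < (9 + 6))): true | p := 3 | r := 0 | iter i=1: | r := 0 | iter i=2: | r := 0 | iter i=3: | r := 0 | result 9; agreement on 9.
Every one of the 72 inputs gives matching results.
verdict: equivalent


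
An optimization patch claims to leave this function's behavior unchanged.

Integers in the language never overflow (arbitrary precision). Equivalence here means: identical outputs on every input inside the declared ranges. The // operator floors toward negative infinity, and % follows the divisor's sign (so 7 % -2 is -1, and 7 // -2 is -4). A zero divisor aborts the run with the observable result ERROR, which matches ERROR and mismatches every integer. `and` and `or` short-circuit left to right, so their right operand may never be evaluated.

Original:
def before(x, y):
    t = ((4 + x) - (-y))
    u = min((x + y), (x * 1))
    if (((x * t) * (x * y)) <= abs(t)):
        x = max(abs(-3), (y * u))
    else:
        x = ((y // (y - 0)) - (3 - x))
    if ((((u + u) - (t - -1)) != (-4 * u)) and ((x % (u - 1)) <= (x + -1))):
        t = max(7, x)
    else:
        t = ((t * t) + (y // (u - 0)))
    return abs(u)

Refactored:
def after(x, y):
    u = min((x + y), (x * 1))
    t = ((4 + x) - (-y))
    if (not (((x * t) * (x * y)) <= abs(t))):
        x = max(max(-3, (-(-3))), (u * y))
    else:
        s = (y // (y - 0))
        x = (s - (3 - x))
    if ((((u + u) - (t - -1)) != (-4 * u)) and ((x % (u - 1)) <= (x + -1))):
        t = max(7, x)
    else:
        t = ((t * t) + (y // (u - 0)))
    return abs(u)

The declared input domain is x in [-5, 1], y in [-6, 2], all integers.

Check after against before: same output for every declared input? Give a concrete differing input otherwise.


Not equivalent: x=-5, y=0 separates them (5 vs ERROR).
before: t=-1, then u=-5, then (((x * t) * (x * y)) <= abs(t)) is true, then x=3, then ((((u + u) - (t - -1)) != (-4 * u)) and ((x % (u - 1)) <= (x + -1))) is true, then t=7, then returns 5
after: u=-5, then t=-1, then (not (((x * t) * (x * y)) <= abs(t))) is false, then a zero divisor aborts: ERROR
verdict: not equivalent; witness: x=-5, y=0


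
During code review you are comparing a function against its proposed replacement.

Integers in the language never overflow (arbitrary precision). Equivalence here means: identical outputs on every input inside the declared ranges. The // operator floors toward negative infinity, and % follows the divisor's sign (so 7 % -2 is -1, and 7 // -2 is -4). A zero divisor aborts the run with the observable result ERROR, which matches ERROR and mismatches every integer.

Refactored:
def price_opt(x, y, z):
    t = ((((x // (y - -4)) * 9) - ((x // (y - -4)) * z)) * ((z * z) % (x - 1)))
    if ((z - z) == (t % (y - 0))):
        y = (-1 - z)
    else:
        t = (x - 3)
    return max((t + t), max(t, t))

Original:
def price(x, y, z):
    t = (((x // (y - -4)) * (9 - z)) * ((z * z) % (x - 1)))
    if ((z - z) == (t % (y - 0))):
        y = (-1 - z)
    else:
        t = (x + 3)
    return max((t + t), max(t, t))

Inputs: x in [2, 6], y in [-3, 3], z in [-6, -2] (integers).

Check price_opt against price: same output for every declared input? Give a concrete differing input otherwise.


On input x=4, y=-3, z=-5, price returns 14 while price_opt returns 2.
verdict: not equivalent; witness: x=4, y=-3, z=-5
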